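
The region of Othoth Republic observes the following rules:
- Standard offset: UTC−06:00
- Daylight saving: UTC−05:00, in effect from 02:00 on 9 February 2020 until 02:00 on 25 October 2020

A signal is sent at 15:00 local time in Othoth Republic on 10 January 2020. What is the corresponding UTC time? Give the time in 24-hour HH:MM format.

21:00

10 January 2020 does not fall between 9 February and 25 October, so daylight saving is not in effect and Othoth Republic is at UTC−06:00.
15:00 local + 6h = 21:00 UTC.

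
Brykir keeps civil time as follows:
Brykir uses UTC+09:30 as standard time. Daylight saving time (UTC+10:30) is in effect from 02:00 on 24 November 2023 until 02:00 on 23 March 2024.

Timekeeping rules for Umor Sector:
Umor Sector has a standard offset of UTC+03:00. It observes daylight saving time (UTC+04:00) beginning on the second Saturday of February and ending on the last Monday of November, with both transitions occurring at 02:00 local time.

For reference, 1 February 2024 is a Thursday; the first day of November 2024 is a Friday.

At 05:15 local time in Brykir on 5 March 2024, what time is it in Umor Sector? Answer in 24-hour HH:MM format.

5 March 2024 falls between 24 November 2023 and 23 March 2024, so daylight saving is in effect and Brykir is at UTC+10:30.
05:15 Brykir − 10h30m = 18:45 UTC (rolling into the previous day, 4 March 2024).
1 February 2024 is a Thursday, so the first Saturday is February 3 and the second is February 10.
1 November 2024 is a Friday, so Mondays fall on 4, 11, 18, 25; the last is November 25.
At the standard offset (UTC+03:00), 18:45 UTC + 3h = 21:45 Umor Sector standard time.
The standard-time date in Umor Sector, 4 March 2024, falls between 10 February and 25 November, so daylight saving is in effect and Umor Sector is at UTC+04:00.
18:45 UTC + 4h = 22:45 Umor Sector.

22:45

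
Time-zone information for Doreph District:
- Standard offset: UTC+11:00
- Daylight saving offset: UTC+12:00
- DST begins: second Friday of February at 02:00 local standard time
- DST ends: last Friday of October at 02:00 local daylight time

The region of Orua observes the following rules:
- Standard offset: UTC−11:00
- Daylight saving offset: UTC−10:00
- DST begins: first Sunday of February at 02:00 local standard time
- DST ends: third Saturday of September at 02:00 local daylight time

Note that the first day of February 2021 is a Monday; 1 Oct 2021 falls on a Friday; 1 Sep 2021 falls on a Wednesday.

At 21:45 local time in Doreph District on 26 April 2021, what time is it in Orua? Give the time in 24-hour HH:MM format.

23:45

1 February 2021 is a Monday, so the first Friday is February 5 and the second is February 12.
1 October 2021 is a Friday, so Fridays fall on 1, 8, 15, 22, 29; the last is October 29.
26 April 2021 falls between 12 February and 29 October, so daylight saving is in effect and Doreph District is at UTC+12:00.
21:45 Doreph District − 12h = 09:45 UTC.
1 February 2021 is a Monday, so the first Sunday is February 7.
1 September 2021 is a Wednesday, so the first Saturday is September 4 and the third is September 18.
At the standard offset (UTC−11:00), 09:45 UTC − 11h = 22:45 Orua standard time (rolling into the previous day, 25 April 2021).
Daylight saving runs 7 February – 18 September; the standard-time date in Orua, 25 April 2021, is inside that window, so Orua is at UTC−10:00.
09:45 UTC − 10h = 23:45 Orua (rolling into the previous day, 25 April 2021).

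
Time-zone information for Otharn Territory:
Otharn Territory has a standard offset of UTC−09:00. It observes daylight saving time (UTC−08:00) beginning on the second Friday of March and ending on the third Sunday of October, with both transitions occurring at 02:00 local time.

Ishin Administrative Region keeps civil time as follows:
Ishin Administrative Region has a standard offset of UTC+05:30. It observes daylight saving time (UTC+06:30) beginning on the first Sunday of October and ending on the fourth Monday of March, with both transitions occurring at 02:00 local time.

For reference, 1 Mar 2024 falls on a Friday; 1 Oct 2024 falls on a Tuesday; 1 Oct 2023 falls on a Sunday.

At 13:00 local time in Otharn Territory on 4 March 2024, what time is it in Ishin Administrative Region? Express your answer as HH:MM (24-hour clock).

04:30

1 March 2024 is a Friday, so the first Friday is March 1 and the second is March 8.
1 October 2024 is a Tuesday, so the first Sunday is October 6 and the third is October 20.
Daylight saving runs 8 March – 20 October; 4 March 2024 is outside that window, so Otharn Territory is on standard time at UTC−09:00.
13:00 Otharn Territory + 9h = 22:00 UTC.
1 October 2023 is a Sunday, so the first Sunday is October 1.
1 March 2024 is a Friday, so the first Monday is March 4 and the fourth is March 25.
At the standard offset (UTC+05:30), 22:00 UTC + 5h30m = 03:30 Ishin Administrative Region standard time (rolling into the next day, 5 March 2024).
Daylight saving runs 1 October 2023 – 25 March 2024; the standard-time date in Ishin Administrative Region, 5 March 2024, is inside that window, so Ishin Administrative Region is at UTC+06:30.
22:00 UTC + 6h30m = 04:30 Ishin Administrative Region (rolling into the next day, 5 March 2024).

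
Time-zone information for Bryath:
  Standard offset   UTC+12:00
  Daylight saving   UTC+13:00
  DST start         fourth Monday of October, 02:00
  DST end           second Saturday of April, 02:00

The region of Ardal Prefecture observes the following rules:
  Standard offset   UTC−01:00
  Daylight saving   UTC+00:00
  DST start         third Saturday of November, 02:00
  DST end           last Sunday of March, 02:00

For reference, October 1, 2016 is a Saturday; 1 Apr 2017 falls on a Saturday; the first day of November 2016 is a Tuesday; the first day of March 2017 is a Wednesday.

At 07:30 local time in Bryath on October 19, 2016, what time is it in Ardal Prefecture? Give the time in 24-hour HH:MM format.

18:30

1 October 2016 is a Saturday, so the first Monday is October 3 and the fourth is October 24.
1 April 2017 is a Saturday, so the first Saturday is April 1 and the second is April 8.
Daylight saving runs 24 October 2016 – 8 April 2017; October 19, 2016 is outside that window, so Bryath is on standard time at UTC+12:00.
07:30 Bryath − 12h = 19:30 UTC (rolling into the previous day, 18 October 2016).
1 November 2016 is a Tuesday, so the first Saturday is November 5 and the third is November 19.
1 March 2017 is a Wednesday, so Sundays fall on 5, 12, 19, 26; the last is March 26.
At the standard offset (UTC−01:00), 19:30 UTC − 1h = 18:30 Ardal Prefecture standard time.
Daylight saving runs 19 November 2016 – 26 March 2017; the standard-time date in Ardal Prefecture, October 18, 2016, is outside that window, so Ardal Prefecture is on standard time at UTC−01:00.
19:30 UTC − 1h = 18:30 Ardal Prefecture.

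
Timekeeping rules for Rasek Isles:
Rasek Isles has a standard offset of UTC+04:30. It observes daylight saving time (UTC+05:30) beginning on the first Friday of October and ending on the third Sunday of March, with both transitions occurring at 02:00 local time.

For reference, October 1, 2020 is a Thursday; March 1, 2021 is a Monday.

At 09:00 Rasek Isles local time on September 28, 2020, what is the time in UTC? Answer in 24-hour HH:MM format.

1 October 2020 is a Thursday, so the first Friday is October 2.
1 March 2021 is a Monday, so the first Sunday is March 7 and the third is March 21.
September 28, 2020 does not fall between 2 October 2020 and 21 March 2021, so daylight saving is not in effect and Rasek Isles is at UTC+04:30.
09:00 local − 4h30m = 04:30 UTC.

04:30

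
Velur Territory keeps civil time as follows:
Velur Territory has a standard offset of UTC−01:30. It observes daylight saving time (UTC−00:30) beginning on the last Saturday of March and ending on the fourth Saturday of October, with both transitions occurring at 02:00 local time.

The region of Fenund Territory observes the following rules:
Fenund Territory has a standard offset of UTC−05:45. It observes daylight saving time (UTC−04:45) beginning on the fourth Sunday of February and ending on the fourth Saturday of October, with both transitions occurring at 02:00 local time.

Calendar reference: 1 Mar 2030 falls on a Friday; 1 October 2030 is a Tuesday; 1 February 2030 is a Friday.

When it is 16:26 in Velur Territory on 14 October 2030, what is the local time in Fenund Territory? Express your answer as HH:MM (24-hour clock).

1 March 2030 is a Friday, so Saturdays fall on 2, 9, 16, 23, 30; the last is March 30.
1 October 2030 is a Tuesday, so the first Saturday is October 5 and the fourth is October 26.
Daylight saving runs 30 March – 26 October; 14 October 2030 is inside that window, so Velur Territory is at UTC−00:30.
16:26 Velur Territory + 0h30m = 16:56 UTC.
1 February 2030 is a Friday, so the first Sunday is February 3 and the fourth is February 24.
1 October 2030 is a Tuesday, so the first Saturday is October 5 and the fourth is October 26.
At the standard offset (UTC−05:45), 16:56 UTC − 5h45m = 11:11 Fenund Territory standard time.
The standard-time date in Fenund Territory, 14 October 2030, falls between 24 February and 26 October, so daylight saving is in effect and Fenund Territory is at UTC−04:45.
16:56 UTC − 4h45m = 12:11 Fenund Territory.

12:11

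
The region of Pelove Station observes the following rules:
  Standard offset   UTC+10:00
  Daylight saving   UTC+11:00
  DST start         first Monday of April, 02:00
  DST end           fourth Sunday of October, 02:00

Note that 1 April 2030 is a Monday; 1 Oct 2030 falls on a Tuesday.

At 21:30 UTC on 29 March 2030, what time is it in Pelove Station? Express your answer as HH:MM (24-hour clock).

07:30

1 April 2030 is a Monday, so the first Monday is April 1.
1 October 2030 is a Tuesday, so the first Sunday is October 6 and the fourth is October 27.
At the standard offset (UTC+10:00), 21:30 UTC + 10h = 07:30 Pelove Station standard time (rolling into the next day, 30 March 2030).
The standard-time date in Pelove Station, 30 March 2030, is outside the daylight-saving period (1 April – 27 October), so Pelove Station is on standard time, UTC+10:00.
21:30 UTC + 10h = 07:30 local (rolling into the next day, 30 March 2030).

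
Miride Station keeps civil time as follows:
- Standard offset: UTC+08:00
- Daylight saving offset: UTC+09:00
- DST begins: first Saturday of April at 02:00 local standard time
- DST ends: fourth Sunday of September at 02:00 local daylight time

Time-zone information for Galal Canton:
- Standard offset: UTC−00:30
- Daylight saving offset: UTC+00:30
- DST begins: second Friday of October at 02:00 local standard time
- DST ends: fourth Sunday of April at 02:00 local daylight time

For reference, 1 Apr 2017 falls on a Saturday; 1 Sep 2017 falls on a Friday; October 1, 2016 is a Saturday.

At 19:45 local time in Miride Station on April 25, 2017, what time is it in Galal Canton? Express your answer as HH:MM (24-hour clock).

1 April 2017 is a Saturday, so the first Saturday is April 1.
1 September 2017 is a Friday, so the first Sunday is September 3 and the fourth is September 24.
Daylight saving runs 1 April – 24 September; April 25, 2017 is inside that window, so Miride Station is at UTC+09:00.
19:45 Miride Station − 9h = 10:45 UTC.
1 October 2016 is a Saturday, so the first Friday is October 7 and the second is October 14.
1 April 2017 is a Saturday, so the first Sunday is April 2 and the fourth is April 23.
At the standard offset (UTC−00:30), 10:45 UTC − 0h30m = 10:15 Galal Canton standard time.
Daylight saving runs 14 October 2016 – 23 April 2017; the standard-time date in Galal Canton, April 25, 2017, is outside that window, so Galal Canton is on standard time at UTC−00:30.
10:45 UTC − 0h30m = 10:15 Galal Canton.

10:15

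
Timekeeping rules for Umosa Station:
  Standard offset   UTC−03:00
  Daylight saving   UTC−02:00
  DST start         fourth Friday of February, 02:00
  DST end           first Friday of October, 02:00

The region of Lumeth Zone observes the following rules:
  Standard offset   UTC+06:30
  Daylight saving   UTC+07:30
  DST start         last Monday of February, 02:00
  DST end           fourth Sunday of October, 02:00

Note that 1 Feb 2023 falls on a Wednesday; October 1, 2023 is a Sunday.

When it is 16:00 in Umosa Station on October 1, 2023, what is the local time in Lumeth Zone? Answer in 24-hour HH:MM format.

1 February 2023 is a Wednesday, so the first Friday is February 3 and the fourth is February 24.
1 October 2023 is a Sunday, so the first Friday is October 6.
October 1, 2023 falls between 24 February and 6 October, so daylight saving is in effect and Umosa Station is at UTC−02:00.
16:00 Umosa Station + 2h = 18:00 UTC.
1 February 2023 is a Wednesday, so Mondays fall on 6, 13, 20, 27; the last is February 27.
1 October 2023 is a Sunday, so the first Sunday is October 1 and the fourth is October 22.
At the standard offset (UTC+06:30), 18:00 UTC + 6h30m = 00:30 Lumeth Zone standard time (rolling into the next day, 2 October 2023).
The standard-time date in Lumeth Zone, October 2, 2023, falls between 27 February and 22 October, so daylight saving is in effect and Lumeth Zone is at UTC+07:30.
18:00 UTC + 7h30m = 01:30 Lumeth Zone (rolling into the next day, 2 October 2023).

01:30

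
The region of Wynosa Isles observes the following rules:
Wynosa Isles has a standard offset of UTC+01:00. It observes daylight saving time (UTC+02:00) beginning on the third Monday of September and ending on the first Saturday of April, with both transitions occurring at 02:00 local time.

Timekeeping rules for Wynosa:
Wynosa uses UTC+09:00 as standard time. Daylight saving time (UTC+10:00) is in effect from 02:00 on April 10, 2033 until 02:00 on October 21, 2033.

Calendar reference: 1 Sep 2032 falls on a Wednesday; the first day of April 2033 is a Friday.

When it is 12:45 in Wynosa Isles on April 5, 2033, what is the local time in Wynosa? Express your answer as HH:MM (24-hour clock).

20:45

1 September 2032 is a Wednesday, so the first Monday is September 6 and the third is September 20.
1 April 2033 is a Friday, so the first Saturday is April 2.
Daylight saving runs 20 September 2032 – 2 April 2033; April 5, 2033 is outside that window, so Wynosa Isles is on standard time at UTC+01:00.
12:45 Wynosa Isles − 1h = 11:45 UTC.
At the standard offset (UTC+09:00), 11:45 UTC + 9h = 20:45 Wynosa standard time.
Daylight saving runs 10 April – 21 October; the standard-time date in Wynosa, April 5, 2033, is outside that window, so Wynosa is on standard time at UTC+09:00.
11:45 UTC + 9h = 20:45 Wynosa.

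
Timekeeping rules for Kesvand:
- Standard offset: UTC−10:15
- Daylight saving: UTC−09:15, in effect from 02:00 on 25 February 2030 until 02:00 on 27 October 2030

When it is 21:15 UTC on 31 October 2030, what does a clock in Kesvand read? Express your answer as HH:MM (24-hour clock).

11:00

At the standard offset (UTC−10:15), 21:15 UTC − 10h15m = 11:00 Kesvand standard time.
The standard-time date in Kesvand, 31 October 2030, does not fall between 25 February and 27 October, so daylight saving is not in effect and Kesvand is at UTC−10:15.
21:15 UTC − 10h15m = 11:00 local.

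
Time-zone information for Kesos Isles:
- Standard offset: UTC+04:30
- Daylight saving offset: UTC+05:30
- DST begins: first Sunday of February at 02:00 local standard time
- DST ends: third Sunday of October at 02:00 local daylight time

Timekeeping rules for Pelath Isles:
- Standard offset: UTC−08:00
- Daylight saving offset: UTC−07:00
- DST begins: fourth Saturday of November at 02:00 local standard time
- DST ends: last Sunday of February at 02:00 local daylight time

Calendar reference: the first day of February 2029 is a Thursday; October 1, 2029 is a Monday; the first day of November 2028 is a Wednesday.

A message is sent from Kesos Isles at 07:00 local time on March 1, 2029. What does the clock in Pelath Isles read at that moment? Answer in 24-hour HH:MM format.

17:30

1 February 2029 is a Thursday, so the first Sunday is February 4.
1 October 2029 is a Monday, so the first Sunday is October 7 and the third is October 21.
March 1, 2029 lies within the daylight-saving period (4 February – 21 October), so Kesos Isles is on daylight time, UTC+05:30.
07:00 Kesos Isles − 5h30m = 01:30 UTC.
1 November 2028 is a Wednesday, so the first Saturday is November 4 and the fourth is November 25.
1 February 2029 is a Thursday, so Sundays fall on 4, 11, 18, 25; the last is February 25.
At the standard offset (UTC−08:00), 01:30 UTC − 8h = 17:30 Pelath Isles standard time (rolling into the previous day, 28 February 2029).
Daylight saving runs 25 November 2028 – 25 February 2029; the standard-time date in Pelath Isles, February 28, 2029, is outside that window, so Pelath Isles is on standard time at UTC−08:00.
01:30 UTC − 8h = 17:30 Pelath Isles (rolling into the previous day, 28 February 2029).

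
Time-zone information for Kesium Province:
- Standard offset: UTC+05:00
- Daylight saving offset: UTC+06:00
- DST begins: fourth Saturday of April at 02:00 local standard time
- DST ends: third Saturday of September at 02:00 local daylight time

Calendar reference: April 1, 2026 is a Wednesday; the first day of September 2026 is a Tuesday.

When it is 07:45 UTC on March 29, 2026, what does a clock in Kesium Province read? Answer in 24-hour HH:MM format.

1 April 2026 is a Wednesday, so the first Saturday is April 4 and the fourth is April 25.
1 September 2026 is a Tuesday, so the first Saturday is September 5 and the third is September 19.
At the standard offset (UTC+05:00), 07:45 UTC + 5h = 12:45 Kesium Province standard time.
The standard-time date in Kesium Province, March 29, 2026, does not fall between 25 April and 19 September, so daylight saving is not in effect and Kesium Province is at UTC+05:00.
07:45 UTC + 5h = 12:45 local.

12:45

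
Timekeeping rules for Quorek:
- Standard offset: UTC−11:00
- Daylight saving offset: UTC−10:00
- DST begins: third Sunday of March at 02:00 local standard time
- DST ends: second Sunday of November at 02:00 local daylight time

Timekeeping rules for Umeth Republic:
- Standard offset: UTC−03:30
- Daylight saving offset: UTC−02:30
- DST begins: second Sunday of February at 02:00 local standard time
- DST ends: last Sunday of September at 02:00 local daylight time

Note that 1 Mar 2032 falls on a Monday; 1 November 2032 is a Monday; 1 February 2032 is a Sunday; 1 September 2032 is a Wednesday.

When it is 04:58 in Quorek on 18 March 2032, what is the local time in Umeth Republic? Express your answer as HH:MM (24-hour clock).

13:28

1 March 2032 is a Monday, so the first Sunday is March 7 and the third is March 21.
1 November 2032 is a Monday, so the first Sunday is November 7 and the second is November 14.
18 March 2032 does not fall between 21 March and 14 November, so daylight saving is not in effect and Quorek is at UTC−11:00.
04:58 Quorek + 11h = 15:58 UTC.
1 February 2032 is a Sunday, so the first Sunday is February 1 and the second is February 8.
1 September 2032 is a Wednesday, so Sundays fall on 5, 12, 19, 26; the last is September 26.
At the standard offset (UTC−03:30), 15:58 UTC − 3h30m = 12:28 Umeth Republic standard time.
The standard-time date in Umeth Republic, 18 March 2032, lies within the daylight-saving period (8 February – 26 September), so Umeth Republic is on daylight time, UTC−02:30.
15:58 UTC − 2h30m = 13:28 Umeth Republic.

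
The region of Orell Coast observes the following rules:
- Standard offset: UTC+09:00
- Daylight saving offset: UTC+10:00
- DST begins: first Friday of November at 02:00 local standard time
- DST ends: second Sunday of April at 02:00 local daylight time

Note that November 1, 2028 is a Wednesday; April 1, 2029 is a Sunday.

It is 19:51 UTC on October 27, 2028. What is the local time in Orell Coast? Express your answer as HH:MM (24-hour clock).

04:51

1 November 2028 is a Wednesday, so the first Friday is November 3.
1 April 2029 is a Sunday, so the first Sunday is April 1 and the second is April 8.
At the standard offset (UTC+09:00), 19:51 UTC + 9h = 04:51 Orell Coast standard time (rolling into the next day, 28 October 2028).
Daylight saving runs 3 November 2028 – 8 April 2029; the standard-time date in Orell Coast, October 28, 2028, is outside that window, so Orell Coast is on standard time at UTC+09:00.
19:51 UTC + 9h = 04:51 local (rolling into the next day, 28 October 2028).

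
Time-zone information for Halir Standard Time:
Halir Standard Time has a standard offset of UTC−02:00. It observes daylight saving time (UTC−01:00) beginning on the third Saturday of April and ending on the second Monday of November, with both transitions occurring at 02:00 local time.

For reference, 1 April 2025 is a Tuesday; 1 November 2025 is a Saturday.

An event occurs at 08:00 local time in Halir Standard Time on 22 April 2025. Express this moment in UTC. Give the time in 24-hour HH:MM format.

09:00

1 April 2025 is a Tuesday, so the first Saturday is April 5 and the third is April 19.
1 November 2025 is a Saturday, so the first Monday is November 3 and the second is November 10.
22 April 2025 falls between 19 April and 10 November, so daylight saving is in effect and Halir Standard Time is at UTC−01:00.
08:00 local + 1h = 09:00 UTC.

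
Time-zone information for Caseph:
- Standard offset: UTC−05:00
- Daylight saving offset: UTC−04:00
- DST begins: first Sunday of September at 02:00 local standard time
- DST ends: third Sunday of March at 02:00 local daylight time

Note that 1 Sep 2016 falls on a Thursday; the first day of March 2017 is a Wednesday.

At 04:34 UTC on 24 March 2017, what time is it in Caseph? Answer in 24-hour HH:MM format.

1 September 2016 is a Thursday, so the first Sunday is September 4.
1 March 2017 is a Wednesday, so the first Sunday is March 5 and the third is March 19.
At the standard offset (UTC−05:00), 04:34 UTC − 5h = 23:34 Caseph standard time (rolling into the previous day, 23 March 2017).
The standard-time date in Caseph, 23 March 2017, does not fall between 4 September 2016 and 19 March 2017, so daylight saving is not in effect and Caseph is at UTC−05:00.
04:34 UTC − 5h = 23:34 local (rolling into the previous day, 23 March 2017).

23:34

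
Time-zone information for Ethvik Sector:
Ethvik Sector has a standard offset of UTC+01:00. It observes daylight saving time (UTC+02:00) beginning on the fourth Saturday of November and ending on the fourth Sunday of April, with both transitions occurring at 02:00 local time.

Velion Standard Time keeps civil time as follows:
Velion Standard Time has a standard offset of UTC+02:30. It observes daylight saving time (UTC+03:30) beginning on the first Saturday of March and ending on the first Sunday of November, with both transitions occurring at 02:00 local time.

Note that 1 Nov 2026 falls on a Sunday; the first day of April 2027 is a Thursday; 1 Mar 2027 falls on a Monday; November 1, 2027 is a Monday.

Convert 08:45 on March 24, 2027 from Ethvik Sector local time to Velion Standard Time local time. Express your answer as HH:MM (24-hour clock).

1 November 2026 is a Sunday, so the first Saturday is November 7 and the fourth is November 28.
1 April 2027 is a Thursday, so the first Sunday is April 4 and the fourth is April 25.
Daylight saving runs 28 November 2026 – 25 April 2027; March 24, 2027 is inside that window, so Ethvik Sector is at UTC+02:00.
08:45 Ethvik Sector − 2h = 06:45 UTC.
1 March 2027 is a Monday, so the first Saturday is March 6.
1 November 2027 is a Monday, so the first Sunday is November 7.
At the standard offset (UTC+02:30), 06:45 UTC + 2h30m = 09:15 Velion Standard Time standard time.
The standard-time date in Velion Standard Time, March 24, 2027, lies within the daylight-saving period (6 March – 7 November), so Velion Standard Time is on daylight time, UTC+03:30.
06:45 UTC + 3h30m = 10:15 Velion Standard Time.

10:15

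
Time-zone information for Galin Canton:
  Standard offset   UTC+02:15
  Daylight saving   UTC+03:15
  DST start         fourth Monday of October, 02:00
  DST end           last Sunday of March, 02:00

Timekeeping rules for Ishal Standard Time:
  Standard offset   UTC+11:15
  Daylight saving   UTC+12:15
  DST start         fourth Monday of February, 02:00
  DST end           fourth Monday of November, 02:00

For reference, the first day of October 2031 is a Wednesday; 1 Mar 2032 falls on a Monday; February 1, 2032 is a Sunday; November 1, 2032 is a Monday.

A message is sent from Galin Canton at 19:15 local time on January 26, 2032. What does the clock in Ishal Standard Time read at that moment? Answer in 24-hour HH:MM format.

1 October 2031 is a Wednesday, so the first Monday is October 6 and the fourth is October 27.
1 March 2032 is a Monday, so Sundays fall on 7, 14, 21, 28; the last is March 28.
Daylight saving runs 27 October 2031 – 28 March 2032; January 26, 2032 is inside that window, so Galin Canton is at UTC+03:15.
19:15 Galin Canton − 3h15m = 16:00 UTC.
1 February 2032 is a Sunday, so the first Monday is February 2 and the fourth is February 23.
1 November 2032 is a Monday, so the first Monday is November 1 and the fourth is November 22.
At the standard offset (UTC+11:15), 16:00 UTC + 11h15m = 03:15 Ishal Standard Time standard time (rolling into the next day, 27 January 2032).
Daylight saving runs 23 February – 22 November; the standard-time date in Ishal Standard Time, January 27, 2032, is outside that window, so Ishal Standard Time is on standard time at UTC+11:15.
16:00 UTC + 11h15m = 03:15 Ishal Standard Time (rolling into the next day, 27 January 2032).

03:15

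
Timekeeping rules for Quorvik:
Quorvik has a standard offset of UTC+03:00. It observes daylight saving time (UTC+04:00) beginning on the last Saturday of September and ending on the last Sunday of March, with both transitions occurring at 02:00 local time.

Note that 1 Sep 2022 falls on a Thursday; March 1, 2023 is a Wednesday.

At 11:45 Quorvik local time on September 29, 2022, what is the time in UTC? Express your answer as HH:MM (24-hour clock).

07:45

1 September 2022 is a Thursday, so Saturdays fall on 3, 10, 17, 24; the last is September 24.
1 March 2023 is a Wednesday, so Sundays fall on 5, 12, 19, 26; the last is March 26.
September 29, 2022 lies within the daylight-saving period (24 September 2022 – 26 March 2023), so Quorvik is on daylight time, UTC+04:00.
11:45 local − 4h = 07:45 UTC.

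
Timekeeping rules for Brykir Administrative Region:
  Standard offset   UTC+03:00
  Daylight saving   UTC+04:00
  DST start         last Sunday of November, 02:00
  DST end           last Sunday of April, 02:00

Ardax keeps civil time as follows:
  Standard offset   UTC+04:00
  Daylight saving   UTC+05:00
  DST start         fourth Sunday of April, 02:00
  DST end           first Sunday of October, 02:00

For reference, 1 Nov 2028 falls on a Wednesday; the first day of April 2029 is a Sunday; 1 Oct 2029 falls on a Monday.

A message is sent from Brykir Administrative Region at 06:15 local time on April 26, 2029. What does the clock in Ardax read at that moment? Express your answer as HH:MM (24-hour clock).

07:15

1 November 2028 is a Wednesday, so Sundays fall on 5, 12, 19, 26; the last is November 26.
1 April 2029 is a Sunday, so Sundays fall on 1, 8, 15, 22, 29; the last is April 29.
Daylight saving runs 26 November 2028 – 29 April 2029; April 26, 2029 is inside that window, so Brykir Administrative Region is at UTC+04:00.
06:15 Brykir Administrative Region − 4h = 02:15 UTC.
1 April 2029 is a Sunday, so the first Sunday is April 1 and the fourth is April 22.
1 October 2029 is a Monday, so the first Sunday is October 7.
At the standard offset (UTC+04:00), 02:15 UTC + 4h = 06:15 Ardax standard time.
Daylight saving runs 22 April – 7 October; the standard-time date in Ardax, April 26, 2029, is inside that window, so Ardax is at UTC+05:00.
02:15 UTC + 5h = 07:15 Ardax.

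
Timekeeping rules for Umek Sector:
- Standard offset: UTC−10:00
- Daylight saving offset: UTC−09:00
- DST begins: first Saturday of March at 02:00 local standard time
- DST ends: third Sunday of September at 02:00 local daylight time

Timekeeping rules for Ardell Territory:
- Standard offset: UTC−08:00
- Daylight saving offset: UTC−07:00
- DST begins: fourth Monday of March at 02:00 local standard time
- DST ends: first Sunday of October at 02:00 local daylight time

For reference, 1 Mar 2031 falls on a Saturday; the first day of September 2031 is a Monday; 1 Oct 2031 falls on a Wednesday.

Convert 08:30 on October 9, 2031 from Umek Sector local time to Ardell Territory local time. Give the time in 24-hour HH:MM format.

1 March 2031 is a Saturday, so the first Saturday is March 1.
1 September 2031 is a Monday, so the first Sunday is September 7 and the third is September 21.
October 9, 2031 is outside the daylight-saving period (1 March – 21 September), so Umek Sector is on standard time, UTC−10:00.
08:30 Umek Sector + 10h = 18:30 UTC.
1 March 2031 is a Saturday, so the first Monday is March 3 and the fourth is March 24.
1 October 2031 is a Wednesday, so the first Sunday is October 5.
At the standard offset (UTC−08:00), 18:30 UTC − 8h = 10:30 Ardell Territory standard time.
The standard-time date in Ardell Territory, October 9, 2031, is outside the daylight-saving period (24 March – 5 October), so Ardell Territory is on standard time, UTC−08:00.
18:30 UTC − 8h = 10:30 Ardell Territory.

10:30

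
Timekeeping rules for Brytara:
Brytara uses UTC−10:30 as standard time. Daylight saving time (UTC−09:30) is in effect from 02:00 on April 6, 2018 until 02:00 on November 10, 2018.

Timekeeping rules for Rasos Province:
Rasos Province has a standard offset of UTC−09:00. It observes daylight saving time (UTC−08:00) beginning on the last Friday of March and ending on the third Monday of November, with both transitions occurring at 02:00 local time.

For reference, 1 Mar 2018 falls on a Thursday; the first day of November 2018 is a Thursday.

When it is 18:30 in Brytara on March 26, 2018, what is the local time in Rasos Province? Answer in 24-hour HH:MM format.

March 26, 2018 is outside the daylight-saving period (6 April – 10 November), so Brytara is on standard time, UTC−10:30.
18:30 Brytara + 10h30m = 05:00 UTC (rolling into the next day, 27 March 2018).
1 March 2018 is a Thursday, so Fridays fall on 2, 9, 16, 23, 30; the last is March 30.
1 November 2018 is a Thursday, so the first Monday is November 5 and the third is November 19.
At the standard offset (UTC−09:00), 05:00 UTC − 9h = 20:00 Rasos Province standard time (rolling into the previous day, 26 March 2018).
The standard-time date in Rasos Province, March 26, 2018, does not fall between 30 March and 19 November, so daylight saving is not in effect and Rasos Province is at UTC−09:00.
05:00 UTC − 9h = 20:00 Rasos Province (rolling into the previous day, 26 March 2018).

20:00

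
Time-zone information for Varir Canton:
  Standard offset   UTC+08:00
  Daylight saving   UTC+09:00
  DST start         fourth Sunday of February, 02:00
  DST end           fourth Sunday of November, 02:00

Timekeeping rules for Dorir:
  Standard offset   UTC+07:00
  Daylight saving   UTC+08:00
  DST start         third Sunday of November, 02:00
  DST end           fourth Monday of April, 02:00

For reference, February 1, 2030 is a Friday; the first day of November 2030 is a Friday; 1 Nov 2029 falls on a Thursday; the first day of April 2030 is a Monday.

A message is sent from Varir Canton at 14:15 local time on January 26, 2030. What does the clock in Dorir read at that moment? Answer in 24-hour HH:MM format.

14:15

1 February 2030 is a Friday, so the first Sunday is February 3 and the fourth is February 24.
1 November 2030 is a Friday, so the first Sunday is November 3 and the fourth is November 24.
January 26, 2030 is outside the daylight-saving period (24 February – 24 November), so Varir Canton is on standard time, UTC+08:00.
14:15 Varir Canton − 8h = 06:15 UTC.
1 November 2029 is a Thursday, so the first Sunday is November 4 and the third is November 18.
1 April 2030 is a Monday, so the first Monday is April 1 and the fourth is April 22.
At the standard offset (UTC+07:00), 06:15 UTC + 7h = 13:15 Dorir standard time.
The standard-time date in Dorir, January 26, 2030, falls between 18 November 2029 and 22 April 2030, so daylight saving is in effect and Dorir is at UTC+08:00.
06:15 UTC + 8h = 14:15 Dorir.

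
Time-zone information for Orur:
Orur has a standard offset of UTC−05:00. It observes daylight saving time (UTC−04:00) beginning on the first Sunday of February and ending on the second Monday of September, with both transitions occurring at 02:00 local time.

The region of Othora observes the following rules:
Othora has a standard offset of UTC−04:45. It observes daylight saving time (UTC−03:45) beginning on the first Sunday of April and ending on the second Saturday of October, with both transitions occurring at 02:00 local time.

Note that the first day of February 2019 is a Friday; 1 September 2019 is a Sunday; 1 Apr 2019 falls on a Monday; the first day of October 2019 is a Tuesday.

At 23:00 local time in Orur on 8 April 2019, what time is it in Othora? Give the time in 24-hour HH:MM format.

23:15

1 February 2019 is a Friday, so the first Sunday is February 3.
1 September 2019 is a Sunday, so the first Monday is September 2 and the second is September 9.
Daylight saving runs 3 February – 9 September; 8 April 2019 is inside that window, so Orur is at UTC−04:00.
23:00 Orur + 4h = 03:00 UTC (rolling into the next day, 9 April 2019).
1 April 2019 is a Monday, so the first Sunday is April 7.
1 October 2019 is a Tuesday, so the first Saturday is October 5 and the second is October 12.
At the standard offset (UTC−04:45), 03:00 UTC − 4h45m = 22:15 Othora standard time (rolling into the previous day, 8 April 2019).
Daylight saving runs 7 April – 12 October; the standard-time date in Othora, 8 April 2019, is inside that window, so Othora is at UTC−03:45.
03:00 UTC − 3h45m = 23:15 Othora (rolling into the previous day, 8 April 2019).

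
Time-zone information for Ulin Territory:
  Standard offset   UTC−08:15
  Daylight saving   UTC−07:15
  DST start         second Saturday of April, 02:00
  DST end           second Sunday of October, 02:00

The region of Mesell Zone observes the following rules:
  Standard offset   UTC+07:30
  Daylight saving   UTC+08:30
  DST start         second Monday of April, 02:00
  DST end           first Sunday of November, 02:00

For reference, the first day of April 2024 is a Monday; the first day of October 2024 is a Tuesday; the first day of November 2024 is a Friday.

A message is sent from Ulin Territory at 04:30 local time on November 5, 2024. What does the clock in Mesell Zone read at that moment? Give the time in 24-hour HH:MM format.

1 April 2024 is a Monday, so the first Saturday is April 6 and the second is April 13.
1 October 2024 is a Tuesday, so the first Sunday is October 6 and the second is October 13.
November 5, 2024 does not fall between 13 April and 13 October, so daylight saving is not in effect and Ulin Territory is at UTC−08:15.
04:30 Ulin Territory + 8h15m = 12:45 UTC.
1 April 2024 is a Monday, so the first Monday is April 1 and the second is April 8.
1 November 2024 is a Friday, so the first Sunday is November 3.
At the standard offset (UTC+07:30), 12:45 UTC + 7h30m = 20:15 Mesell Zone standard time.
Daylight saving runs 8 April – 3 November; the standard-time date in Mesell Zone, November 5, 2024, is outside that window, so Mesell Zone is on standard time at UTC+07:30.
12:45 UTC + 7h30m = 20:15 Mesell Zone.

20:15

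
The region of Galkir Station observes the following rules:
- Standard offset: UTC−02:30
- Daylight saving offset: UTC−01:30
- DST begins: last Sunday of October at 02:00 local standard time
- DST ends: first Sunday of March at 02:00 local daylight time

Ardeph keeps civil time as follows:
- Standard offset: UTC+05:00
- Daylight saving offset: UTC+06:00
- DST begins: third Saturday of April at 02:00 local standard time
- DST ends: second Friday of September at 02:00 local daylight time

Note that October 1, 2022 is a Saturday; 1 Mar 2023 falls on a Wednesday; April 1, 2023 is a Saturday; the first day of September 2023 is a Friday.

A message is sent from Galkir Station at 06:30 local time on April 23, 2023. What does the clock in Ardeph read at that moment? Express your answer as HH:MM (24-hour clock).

15:00

1 October 2022 is a Saturday, so Sundays fall on 2, 9, 16, 23, 30; the last is October 30.
1 March 2023 is a Wednesday, so the first Sunday is March 5.
Daylight saving runs 30 October 2022 – 5 March 2023; April 23, 2023 is outside that window, so Galkir Station is on standard time at UTC−02:30.
06:30 Galkir Station + 2h30m = 09:00 UTC.
1 April 2023 is a Saturday, so the first Saturday is April 1 and the third is April 15.
1 September 2023 is a Friday, so the first Friday is September 1 and the second is September 8.
At the standard offset (UTC+05:00), 09:00 UTC + 5h = 14:00 Ardeph standard time.
Daylight saving runs 15 April – 8 September; the standard-time date in Ardeph, April 23, 2023, is inside that window, so Ardeph is at UTC+06:00.
09:00 UTC + 6h = 15:00 Ardeph.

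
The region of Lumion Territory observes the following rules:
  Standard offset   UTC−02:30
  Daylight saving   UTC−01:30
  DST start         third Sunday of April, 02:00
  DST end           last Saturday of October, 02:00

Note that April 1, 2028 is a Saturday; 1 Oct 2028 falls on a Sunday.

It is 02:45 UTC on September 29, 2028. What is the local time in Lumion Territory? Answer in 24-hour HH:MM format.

1 April 2028 is a Saturday, so the first Sunday is April 2 and the third is April 16.
1 October 2028 is a Sunday, so Saturdays fall on 7, 14, 21, 28; the last is October 28.
At the standard offset (UTC−02:30), 02:45 UTC − 2h30m = 00:15 Lumion Territory standard time.
The standard-time date in Lumion Territory, September 29, 2028, lies within the daylight-saving period (16 April – 28 October), so Lumion Territory is on daylight time, UTC−01:30.
02:45 UTC − 1h30m = 01:15 local.

01:15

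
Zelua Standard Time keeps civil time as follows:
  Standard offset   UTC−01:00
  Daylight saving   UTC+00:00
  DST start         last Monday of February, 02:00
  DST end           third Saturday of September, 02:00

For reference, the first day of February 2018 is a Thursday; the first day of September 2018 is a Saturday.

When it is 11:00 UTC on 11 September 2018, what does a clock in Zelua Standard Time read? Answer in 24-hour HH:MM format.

11:00

1 February 2018 is a Thursday, so Mondays fall on 5, 12, 19, 26; the last is February 26.
1 September 2018 is a Saturday, so the first Saturday is September 1 and the third is September 15.
At the standard offset (UTC−01:00), 11:00 UTC − 1h = 10:00 Zelua Standard Time standard time.
The standard-time date in Zelua Standard Time, 11 September 2018, lies within the daylight-saving period (26 February – 15 September), so Zelua Standard Time is on daylight time, UTC+00:00.
11:00 UTC + 0h = 11:00 local.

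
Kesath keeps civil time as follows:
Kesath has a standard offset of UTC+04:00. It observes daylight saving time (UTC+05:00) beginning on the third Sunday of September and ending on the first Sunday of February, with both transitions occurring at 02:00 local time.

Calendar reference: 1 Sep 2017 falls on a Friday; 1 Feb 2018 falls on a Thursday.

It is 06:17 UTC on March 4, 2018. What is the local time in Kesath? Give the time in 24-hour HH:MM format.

1 September 2017 is a Friday, so the first Sunday is September 3 and the third is September 17.
1 February 2018 is a Thursday, so the first Sunday is February 4.
At the standard offset (UTC+04:00), 06:17 UTC + 4h = 10:17 Kesath standard time.
The standard-time date in Kesath, March 4, 2018, does not fall between 17 September 2017 and 4 February 2018, so daylight saving is not in effect and Kesath is at UTC+04:00.
06:17 UTC + 4h = 10:17 local.

10:17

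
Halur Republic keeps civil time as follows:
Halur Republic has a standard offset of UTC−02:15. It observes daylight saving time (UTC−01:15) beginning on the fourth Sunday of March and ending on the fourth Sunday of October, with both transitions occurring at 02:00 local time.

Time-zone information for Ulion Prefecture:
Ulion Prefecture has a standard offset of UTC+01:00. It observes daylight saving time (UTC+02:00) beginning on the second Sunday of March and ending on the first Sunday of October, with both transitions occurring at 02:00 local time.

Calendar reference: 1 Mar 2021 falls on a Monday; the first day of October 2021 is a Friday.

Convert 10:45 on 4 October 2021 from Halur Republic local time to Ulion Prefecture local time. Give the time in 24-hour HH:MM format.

13:00

1 March 2021 is a Monday, so the first Sunday is March 7 and the fourth is March 28.
1 October 2021 is a Friday, so the first Sunday is October 3 and the fourth is October 24.
4 October 2021 lies within the daylight-saving period (28 March – 24 October), so Halur Republic is on daylight time, UTC−01:15.
10:45 Halur Republic + 1h15m = 12:00 UTC.
1 March 2021 is a Monday, so the first Sunday is March 7 and the second is March 14.
1 October 2021 is a Friday, so the first Sunday is October 3.
At the standard offset (UTC+01:00), 12:00 UTC + 1h = 13:00 Ulion Prefecture standard time.
The standard-time date in Ulion Prefecture, 4 October 2021, is outside the daylight-saving period (14 March – 3 October), so Ulion Prefecture is on standard time, UTC+01:00.
12:00 UTC + 1h = 13:00 Ulion Prefecture.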